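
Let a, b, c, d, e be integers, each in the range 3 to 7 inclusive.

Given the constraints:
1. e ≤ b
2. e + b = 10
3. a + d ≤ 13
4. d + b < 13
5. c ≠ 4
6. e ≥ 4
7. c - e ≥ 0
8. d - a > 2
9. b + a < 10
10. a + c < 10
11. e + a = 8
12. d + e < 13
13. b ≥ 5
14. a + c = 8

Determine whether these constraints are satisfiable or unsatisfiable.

Setting (a, b, c, d, e) = (3, 5, 5, 7, 5) satisfies everything: constraint 2: e + b = 10; constraint 3: a + d = 10, and the others follow.

Satisfiable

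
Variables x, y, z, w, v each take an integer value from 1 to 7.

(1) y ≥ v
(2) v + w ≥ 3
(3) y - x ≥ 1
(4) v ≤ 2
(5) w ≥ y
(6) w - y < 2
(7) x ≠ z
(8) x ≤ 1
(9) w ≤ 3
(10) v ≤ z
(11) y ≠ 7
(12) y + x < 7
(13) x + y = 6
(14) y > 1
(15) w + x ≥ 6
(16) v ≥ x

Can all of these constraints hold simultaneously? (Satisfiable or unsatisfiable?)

Unsatisfiable

From constraints 4 and 16: x ≤ v ≤ 2. From constraints 5 and 9: y ≤ w ≤ 3. Hence x + y ≤ 5. But constraint 13 requires x + y = 6, and 6 > 5. Contradiction.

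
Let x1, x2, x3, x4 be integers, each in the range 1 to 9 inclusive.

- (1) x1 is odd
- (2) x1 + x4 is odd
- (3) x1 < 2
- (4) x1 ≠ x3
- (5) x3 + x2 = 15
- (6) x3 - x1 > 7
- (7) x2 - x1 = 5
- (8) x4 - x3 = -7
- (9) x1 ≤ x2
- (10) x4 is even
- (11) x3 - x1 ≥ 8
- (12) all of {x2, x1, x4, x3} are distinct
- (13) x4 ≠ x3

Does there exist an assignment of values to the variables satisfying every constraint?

Satisfiable

Setting (x1, x2, x3, x4) = (1, 6, 9, 2) satisfies everything: constraint 5: x3 + x2 = 15; constraint 6: x3 - x1 = 8, and the others follow.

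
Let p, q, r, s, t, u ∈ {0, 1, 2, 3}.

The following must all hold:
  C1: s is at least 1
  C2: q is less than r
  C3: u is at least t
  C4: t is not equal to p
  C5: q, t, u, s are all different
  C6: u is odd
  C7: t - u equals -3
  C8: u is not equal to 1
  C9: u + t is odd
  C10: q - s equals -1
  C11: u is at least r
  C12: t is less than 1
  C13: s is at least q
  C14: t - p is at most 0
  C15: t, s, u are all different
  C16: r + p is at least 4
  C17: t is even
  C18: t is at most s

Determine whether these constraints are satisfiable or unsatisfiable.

Take p = 1, q = 1, r = 3, s = 2, t = 0, u = 3. Then constraint 7: t - u = -3; constraint 10: q - s = -1; constraint 14: t - p = -1, and every other listed constraint is also met.

Satisfiable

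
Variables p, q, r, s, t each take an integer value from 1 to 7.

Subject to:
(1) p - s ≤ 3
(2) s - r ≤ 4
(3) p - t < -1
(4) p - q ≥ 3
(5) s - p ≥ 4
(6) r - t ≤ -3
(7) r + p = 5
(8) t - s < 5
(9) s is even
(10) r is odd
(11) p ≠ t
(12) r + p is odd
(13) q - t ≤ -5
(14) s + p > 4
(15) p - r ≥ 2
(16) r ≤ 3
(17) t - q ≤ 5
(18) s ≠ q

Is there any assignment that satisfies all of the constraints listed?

Unsatisfiable

Constraints 2, 4, 5, 6, and 17 give t − r ≥ 3, r − s ≥ -4, s − p ≥ 4, p − q ≥ 3, q − t ≥ -5.
Adding all 5 inequalities: the left sides telescope to 0, and the right sides sum to 3 + (-4) + 4 + 3 + (-5) = 1. So 0 ≥ 1, which is false.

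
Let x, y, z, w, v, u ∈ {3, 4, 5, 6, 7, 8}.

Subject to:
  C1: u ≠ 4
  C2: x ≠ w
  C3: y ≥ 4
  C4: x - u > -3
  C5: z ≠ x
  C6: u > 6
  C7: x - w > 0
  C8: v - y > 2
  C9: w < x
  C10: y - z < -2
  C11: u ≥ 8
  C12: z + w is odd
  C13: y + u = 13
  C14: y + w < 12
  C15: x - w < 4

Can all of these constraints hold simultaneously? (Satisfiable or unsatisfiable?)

Try x = 7, y = 5, z = 8, w = 5, v = 8, u = 8.
Check constraint 4: x - u = -1; constraint 7: x - w = 2. The remaining constraints are straightforward to verify.

Satisfiable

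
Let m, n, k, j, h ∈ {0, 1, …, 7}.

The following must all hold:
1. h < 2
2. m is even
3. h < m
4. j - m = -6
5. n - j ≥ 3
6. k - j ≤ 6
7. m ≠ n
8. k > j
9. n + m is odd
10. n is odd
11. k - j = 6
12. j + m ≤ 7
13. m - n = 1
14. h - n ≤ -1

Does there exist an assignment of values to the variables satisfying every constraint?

Try m = 6, n = 5, k = 6, j = 0, h = 1.
Check constraint 4: j - m = -6; constraint 5: n - j = 5. The remaining constraints are straightforward to verify.

Satisfiable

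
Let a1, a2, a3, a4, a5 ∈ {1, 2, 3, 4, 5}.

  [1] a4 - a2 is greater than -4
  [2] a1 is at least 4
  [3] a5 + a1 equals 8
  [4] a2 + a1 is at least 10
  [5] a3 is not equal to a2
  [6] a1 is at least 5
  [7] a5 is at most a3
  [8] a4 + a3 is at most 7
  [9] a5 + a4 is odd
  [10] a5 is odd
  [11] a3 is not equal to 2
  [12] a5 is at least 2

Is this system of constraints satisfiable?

Satisfiable

Setting (a1, a2, a3, a4, a5) = (5, 5, 3, 4, 3) satisfies everything: constraint 1: a4 - a2 = -1; constraint 3: a5 + a1 = 8, and the others follow.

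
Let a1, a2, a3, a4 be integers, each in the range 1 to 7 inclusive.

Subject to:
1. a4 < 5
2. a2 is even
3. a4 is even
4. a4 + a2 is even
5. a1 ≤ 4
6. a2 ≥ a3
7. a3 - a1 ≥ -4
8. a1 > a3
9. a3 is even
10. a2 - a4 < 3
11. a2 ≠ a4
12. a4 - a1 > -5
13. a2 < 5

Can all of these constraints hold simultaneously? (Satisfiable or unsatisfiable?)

Setting (a1, a2, a3, a4) = (4, 4, 2, 2) satisfies everything: constraint 7: a3 - a1 = -2; constraint 10: a2 - a4 = 2; constraint 12: a4 - a1 = -2, and the others follow.

Satisfiable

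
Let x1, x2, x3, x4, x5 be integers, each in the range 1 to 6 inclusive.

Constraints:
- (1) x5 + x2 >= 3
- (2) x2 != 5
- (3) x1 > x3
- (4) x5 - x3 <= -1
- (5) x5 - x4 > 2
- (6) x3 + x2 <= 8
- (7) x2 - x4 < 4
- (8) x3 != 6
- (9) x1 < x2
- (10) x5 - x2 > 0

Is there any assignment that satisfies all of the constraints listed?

Unsatisfiable

Constraints 3, 4, 9, and 10 give x2 < x5, x5 < x3, x3 < x1, x1 < x2. Chaining: x2 < x5 < x3 < x1 < x2, which forces x2 < x2 — impossible.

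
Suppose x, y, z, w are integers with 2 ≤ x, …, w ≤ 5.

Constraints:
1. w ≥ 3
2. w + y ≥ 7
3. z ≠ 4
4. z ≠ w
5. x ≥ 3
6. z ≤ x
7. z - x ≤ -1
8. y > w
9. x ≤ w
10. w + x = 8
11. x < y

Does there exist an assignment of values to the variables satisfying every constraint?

Satisfiable

Setting (x, y, z, w) = (4, 5, 2, 4) satisfies everything: constraint 2: w + y = 9; constraint 7: z - x = -2; constraint 10: w + x = 8, and the others follow.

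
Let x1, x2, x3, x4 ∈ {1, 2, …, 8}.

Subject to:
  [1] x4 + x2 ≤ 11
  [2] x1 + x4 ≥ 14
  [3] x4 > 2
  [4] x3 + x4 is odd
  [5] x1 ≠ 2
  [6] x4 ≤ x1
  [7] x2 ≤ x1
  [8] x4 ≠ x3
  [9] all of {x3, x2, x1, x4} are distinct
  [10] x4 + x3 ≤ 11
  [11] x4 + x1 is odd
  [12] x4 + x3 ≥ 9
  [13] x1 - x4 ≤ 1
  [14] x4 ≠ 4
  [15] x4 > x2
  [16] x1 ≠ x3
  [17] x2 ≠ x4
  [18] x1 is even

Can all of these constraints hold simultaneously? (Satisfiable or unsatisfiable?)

Take x1 = 8, x2 = 4, x3 = 2, x4 = 7. Then constraint 1: x4 + x2 = 11; constraint 2: x1 + x4 = 15, and every other listed constraint is also met.

Satisfiable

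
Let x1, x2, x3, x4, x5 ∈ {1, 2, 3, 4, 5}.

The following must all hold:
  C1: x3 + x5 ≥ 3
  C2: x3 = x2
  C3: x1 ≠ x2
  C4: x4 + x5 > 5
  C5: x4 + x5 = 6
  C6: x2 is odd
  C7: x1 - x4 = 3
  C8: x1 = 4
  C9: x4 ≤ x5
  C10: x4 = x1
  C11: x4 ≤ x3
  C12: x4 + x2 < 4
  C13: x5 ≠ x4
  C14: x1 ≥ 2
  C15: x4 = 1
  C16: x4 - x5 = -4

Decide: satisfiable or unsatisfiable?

Constraint 15 fixes x4 = 1 and constraint 8 fixes x1 = 4, but constraint 10 requires x4 = x1. Since 1 ≠ 4, contradiction.

Unsatisfiable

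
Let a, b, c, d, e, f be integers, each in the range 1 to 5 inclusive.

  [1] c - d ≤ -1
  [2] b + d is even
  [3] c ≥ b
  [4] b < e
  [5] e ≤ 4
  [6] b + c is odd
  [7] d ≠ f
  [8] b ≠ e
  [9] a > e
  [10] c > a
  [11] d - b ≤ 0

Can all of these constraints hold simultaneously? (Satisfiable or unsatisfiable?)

Unsatisfiable

Constraints 1, 4, 9, 10, and 11 give a < c, c < d, d ≤ b, b < e, e < a. Chaining: a < c < d ≤ b < e < a, which forces a < a — impossible.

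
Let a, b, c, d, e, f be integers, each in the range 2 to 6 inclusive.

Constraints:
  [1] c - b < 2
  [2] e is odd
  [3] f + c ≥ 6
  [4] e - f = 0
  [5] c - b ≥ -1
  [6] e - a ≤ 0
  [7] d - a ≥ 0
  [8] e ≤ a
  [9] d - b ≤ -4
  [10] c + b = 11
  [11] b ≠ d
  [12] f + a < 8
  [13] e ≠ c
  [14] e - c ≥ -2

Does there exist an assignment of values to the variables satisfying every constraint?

Constraints 5, 6, 7, 9, and 14 give d − a ≥ 0, a − e ≥ 0, e − c ≥ -2, c − b ≥ -1, b − d ≥ 4.
Adding all 5 inequalities: the left sides telescope to 0, and the right sides sum to 0 + 0 + (-2) + (-1) + 4 = 1. So 0 ≥ 1, which is false.

Unsatisfiable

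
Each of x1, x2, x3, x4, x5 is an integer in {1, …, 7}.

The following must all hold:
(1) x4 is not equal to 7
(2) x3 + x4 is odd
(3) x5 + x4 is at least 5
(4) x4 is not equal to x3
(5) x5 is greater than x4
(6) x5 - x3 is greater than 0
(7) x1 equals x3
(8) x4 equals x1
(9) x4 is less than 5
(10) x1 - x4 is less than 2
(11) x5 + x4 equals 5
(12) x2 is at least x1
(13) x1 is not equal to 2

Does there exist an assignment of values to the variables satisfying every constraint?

Unsatisfiable

From constraints 7 and 8, x4 = x1 = x3, so x4 = x3. But constraint 4 says x4 ≠ x3. Contradiction.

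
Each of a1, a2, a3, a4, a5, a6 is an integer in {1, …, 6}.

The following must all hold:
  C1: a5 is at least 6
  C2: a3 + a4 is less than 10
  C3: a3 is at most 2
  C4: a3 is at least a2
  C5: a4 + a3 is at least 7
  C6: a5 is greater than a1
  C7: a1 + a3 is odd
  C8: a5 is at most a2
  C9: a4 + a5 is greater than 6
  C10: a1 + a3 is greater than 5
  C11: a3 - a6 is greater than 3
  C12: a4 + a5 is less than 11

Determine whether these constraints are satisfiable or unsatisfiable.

Unsatisfiable

From constraints 1 and 8: a2 ≥ a5 and a5 ≥ 6, so a2 ≥ 6. From constraints 3 and 4: a2 ≤ a3 and a3 ≤ 2, so a2 ≤ 2. But 2 < 6, so no value of a2 works.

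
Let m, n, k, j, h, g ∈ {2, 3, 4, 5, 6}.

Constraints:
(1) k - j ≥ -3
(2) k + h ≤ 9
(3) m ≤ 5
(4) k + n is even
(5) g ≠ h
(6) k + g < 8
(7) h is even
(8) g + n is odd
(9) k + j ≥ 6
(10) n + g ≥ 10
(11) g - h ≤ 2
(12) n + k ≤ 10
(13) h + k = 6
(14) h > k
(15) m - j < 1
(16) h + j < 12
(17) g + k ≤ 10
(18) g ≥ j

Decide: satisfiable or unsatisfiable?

Satisfiable

The assignment m = 4, n = 6, k = 2, j = 5, h = 4, g = 5 works:
  constraint 1 holds since k - j = -3.
  constraint 2 holds since k + h = 6.
  constraint 6 holds since k + g = 7.
The rest check out directly.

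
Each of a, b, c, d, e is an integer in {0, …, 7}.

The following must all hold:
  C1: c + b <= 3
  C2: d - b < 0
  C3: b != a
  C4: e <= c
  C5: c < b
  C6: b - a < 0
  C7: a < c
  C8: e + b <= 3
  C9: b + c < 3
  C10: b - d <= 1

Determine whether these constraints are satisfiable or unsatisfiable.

Constraints 5, 6, and 7 give b < a, a < c, c < b. Chaining: b < a < c < b, which forces b < b — impossible.

Unsatisfiable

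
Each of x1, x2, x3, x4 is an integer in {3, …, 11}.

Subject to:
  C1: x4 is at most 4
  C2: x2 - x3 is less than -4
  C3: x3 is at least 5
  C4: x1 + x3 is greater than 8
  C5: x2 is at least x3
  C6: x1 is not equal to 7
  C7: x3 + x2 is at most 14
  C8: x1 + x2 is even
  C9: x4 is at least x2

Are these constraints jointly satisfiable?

From constraints 3 and 5: x2 ≥ x3 and x3 ≥ 5, so x2 ≥ 5. From constraints 1 and 9: x2 ≤ x4 and x4 ≤ 4, so x2 ≤ 4. But 4 < 5, so no value of x2 works.

Unsatisfiable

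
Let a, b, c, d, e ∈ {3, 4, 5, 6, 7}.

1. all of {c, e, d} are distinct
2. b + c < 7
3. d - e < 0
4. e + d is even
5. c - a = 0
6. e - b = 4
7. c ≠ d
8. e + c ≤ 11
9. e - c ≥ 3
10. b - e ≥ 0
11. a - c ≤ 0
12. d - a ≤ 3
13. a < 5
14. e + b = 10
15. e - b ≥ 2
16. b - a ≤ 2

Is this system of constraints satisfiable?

Constraints 9, 10, 11, and 16 give a − b ≥ -2, b − e ≥ 0, e − c ≥ 3, c − a ≥ 0.
Adding all 4 inequalities: the left sides telescope to 0, and the right sides sum to (-2) + 0 + 3 + 0 = 1. So 0 ≥ 1, which is false.

Unsatisfiable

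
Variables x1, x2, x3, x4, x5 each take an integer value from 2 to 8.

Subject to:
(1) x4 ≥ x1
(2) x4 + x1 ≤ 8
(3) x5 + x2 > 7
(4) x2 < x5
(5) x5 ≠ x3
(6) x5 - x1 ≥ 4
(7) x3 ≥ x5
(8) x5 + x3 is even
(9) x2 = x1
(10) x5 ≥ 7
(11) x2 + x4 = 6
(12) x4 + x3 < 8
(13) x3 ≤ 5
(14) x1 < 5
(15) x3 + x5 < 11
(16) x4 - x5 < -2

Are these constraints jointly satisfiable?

Unsatisfiable

From constraint 10: x5 ≥ 7. From constraints 7 and 13: x5 ≤ x3 and x3 ≤ 5, so x5 ≤ 5. But 5 < 7, so no value of x5 works.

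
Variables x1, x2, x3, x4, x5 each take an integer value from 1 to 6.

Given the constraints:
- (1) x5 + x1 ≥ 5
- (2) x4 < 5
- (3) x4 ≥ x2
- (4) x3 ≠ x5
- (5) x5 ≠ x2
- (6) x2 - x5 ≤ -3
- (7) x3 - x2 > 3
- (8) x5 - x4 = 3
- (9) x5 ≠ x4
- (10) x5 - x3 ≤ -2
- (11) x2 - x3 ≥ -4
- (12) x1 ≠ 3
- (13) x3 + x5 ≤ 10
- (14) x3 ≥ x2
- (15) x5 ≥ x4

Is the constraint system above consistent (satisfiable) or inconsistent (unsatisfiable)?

Constraints 6, 10, and 11 give x3 − x5 ≥ 2, x5 − x2 ≥ 3, x2 − x3 ≥ -4.
Adding all 3 inequalities: the left sides telescope to 0, and the right sides sum to 2 + 3 + (-4) = 1. So 0 ≥ 1, which is false.

Unsatisfiable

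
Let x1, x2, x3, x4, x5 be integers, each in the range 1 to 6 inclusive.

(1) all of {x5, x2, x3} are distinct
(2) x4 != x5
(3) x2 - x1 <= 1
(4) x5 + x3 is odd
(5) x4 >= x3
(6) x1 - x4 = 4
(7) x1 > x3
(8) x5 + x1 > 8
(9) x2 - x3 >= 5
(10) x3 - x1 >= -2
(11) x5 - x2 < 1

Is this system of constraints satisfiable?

Unsatisfiable

Constraints 3, 9, and 10 give x3 − x1 ≥ -2, x1 − x2 ≥ -1, x2 − x3 ≥ 5.
Adding all 3 inequalities: the left sides telescope to 0, and the right sides sum to (-2) + (-1) + 5 = 2. So 0 ≥ 2, which is false.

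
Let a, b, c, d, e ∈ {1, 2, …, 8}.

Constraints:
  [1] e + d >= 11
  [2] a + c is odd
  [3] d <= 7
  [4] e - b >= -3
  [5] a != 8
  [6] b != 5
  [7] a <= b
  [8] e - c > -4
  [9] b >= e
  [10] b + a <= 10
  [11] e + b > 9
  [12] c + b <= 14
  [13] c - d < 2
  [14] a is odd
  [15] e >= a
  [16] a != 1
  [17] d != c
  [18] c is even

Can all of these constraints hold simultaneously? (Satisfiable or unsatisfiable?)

Try a = 3, b = 6, c = 8, d = 7, e = 6.
Check constraint 1: e + d = 13; constraint 4: e - b = 0; constraint 8: e - c = -2. The remaining constraints are straightforward to verify.

Satisfiable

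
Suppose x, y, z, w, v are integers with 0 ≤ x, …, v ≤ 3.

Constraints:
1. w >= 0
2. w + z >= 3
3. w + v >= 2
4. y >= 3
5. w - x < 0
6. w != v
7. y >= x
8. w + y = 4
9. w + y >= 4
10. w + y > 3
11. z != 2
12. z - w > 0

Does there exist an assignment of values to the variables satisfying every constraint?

Satisfiable

Setting (x, y, z, w, v) = (2, 3, 3, 1, 2) satisfies everything: constraint 2: w + z = 4; constraint 3: w + v = 3; constraint 5: w - x = -1, and the others follow.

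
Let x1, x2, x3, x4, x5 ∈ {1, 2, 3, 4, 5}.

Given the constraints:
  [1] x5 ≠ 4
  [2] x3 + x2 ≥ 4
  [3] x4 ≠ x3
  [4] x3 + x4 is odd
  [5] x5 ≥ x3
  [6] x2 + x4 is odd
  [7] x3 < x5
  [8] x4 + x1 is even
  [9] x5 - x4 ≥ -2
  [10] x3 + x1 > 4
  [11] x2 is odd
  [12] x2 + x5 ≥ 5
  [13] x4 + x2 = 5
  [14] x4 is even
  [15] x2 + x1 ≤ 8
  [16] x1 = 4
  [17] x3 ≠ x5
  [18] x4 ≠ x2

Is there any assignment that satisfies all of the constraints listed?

Try x1 = 4, x2 = 3, x3 = 1, x4 = 2, x5 = 2.
Check constraint 2: x3 + x2 = 4; constraint 9: x5 - x4 = 0. The remaining constraints are straightforward to verify.

Satisfiable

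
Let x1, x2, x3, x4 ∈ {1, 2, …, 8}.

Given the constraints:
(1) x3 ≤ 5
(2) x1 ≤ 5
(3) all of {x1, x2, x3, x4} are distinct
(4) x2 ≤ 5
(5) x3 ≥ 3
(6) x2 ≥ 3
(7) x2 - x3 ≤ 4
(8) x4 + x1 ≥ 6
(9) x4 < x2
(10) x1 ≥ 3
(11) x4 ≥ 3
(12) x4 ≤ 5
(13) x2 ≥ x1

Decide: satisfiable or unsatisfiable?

Constraints 1, 2, 4, 5, 6, 10, 11, and 12 confine each of x1, x2, x3, x4 to the 3 values {3, …, 5}.
Constraint 3 requires all 4 of them to be distinct, but only 3 values are available — impossible by the pigeonhole principle.

Unsatisfiable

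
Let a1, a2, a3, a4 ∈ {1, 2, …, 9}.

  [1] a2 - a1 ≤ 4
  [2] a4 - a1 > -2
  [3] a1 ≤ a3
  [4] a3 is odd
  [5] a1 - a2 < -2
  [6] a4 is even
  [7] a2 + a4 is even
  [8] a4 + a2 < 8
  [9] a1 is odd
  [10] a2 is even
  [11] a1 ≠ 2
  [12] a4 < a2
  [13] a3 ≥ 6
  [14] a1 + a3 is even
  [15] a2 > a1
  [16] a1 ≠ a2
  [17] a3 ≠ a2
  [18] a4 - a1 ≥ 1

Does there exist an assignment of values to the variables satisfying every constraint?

Setting (a1, a2, a3, a4) = (1, 4, 9, 2) satisfies everything: constraint 1: a2 - a1 = 3; constraint 2: a4 - a1 = 1; constraint 5: a1 - a2 = -3, and the others follow.

Satisfiable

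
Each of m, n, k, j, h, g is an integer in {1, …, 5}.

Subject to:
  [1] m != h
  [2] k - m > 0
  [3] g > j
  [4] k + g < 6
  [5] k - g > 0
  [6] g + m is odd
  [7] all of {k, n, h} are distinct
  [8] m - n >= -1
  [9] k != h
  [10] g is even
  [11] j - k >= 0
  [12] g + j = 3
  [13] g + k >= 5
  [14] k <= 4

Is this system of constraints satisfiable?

Unsatisfiable

Constraints 3, 5, and 11 give k ≤ j, j < g, g < k. Chaining: k ≤ j < g < k, which forces k < k — impossible.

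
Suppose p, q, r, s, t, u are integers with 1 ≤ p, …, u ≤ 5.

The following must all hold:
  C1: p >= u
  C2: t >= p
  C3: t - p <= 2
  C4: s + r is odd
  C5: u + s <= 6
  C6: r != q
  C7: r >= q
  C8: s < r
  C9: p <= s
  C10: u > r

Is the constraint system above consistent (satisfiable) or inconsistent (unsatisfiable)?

Unsatisfiable

Constraints 1, 8, 9, and 10 give p ≤ s, s < r, r < u, u ≤ p. Chaining: p ≤ s < r < u ≤ p, which forces p < p — impossible.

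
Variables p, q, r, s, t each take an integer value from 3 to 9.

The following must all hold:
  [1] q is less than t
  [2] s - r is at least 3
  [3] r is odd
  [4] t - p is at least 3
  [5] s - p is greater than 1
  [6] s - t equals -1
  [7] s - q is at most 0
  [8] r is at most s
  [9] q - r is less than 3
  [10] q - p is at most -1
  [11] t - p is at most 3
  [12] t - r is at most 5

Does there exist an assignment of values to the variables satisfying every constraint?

Constraints 2, 4, 7, 10, and 12 give q − s ≥ 0, s − r ≥ 3, r − t ≥ -5, t − p ≥ 3, p − q ≥ 1.
Adding all 5 inequalities: the left sides telescope to 0, and the right sides sum to 0 + 3 + (-5) + 3 + 1 = 2. So 0 ≥ 2, which is false.

Unsatisfiable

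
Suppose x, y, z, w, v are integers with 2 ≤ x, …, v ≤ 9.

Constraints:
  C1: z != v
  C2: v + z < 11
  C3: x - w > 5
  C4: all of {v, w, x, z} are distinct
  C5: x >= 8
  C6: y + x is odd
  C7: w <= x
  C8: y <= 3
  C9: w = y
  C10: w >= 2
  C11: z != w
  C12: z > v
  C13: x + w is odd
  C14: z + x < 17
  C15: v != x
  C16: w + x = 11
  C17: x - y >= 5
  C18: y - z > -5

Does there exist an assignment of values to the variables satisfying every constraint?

One satisfying assignment is x = 9, y = 2, z = 5, w = 2, v = 4.
For the less obvious constraints — constraint 2: v + z = 9; constraint 3: x - w = 7; constraint 14: z + x = 14 — and the others hold by inspection.

Satisfiable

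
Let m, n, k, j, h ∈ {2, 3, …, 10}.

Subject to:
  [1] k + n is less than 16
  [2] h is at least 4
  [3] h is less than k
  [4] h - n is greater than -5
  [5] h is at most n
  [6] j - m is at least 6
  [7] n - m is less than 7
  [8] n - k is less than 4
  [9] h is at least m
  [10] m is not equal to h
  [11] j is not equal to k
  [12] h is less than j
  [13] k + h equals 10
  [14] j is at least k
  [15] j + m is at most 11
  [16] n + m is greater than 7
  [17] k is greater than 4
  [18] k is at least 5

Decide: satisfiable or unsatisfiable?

Satisfiable

Try m = 2, n = 8, k = 6, j = 8, h = 4.
Check constraint 1: k + n = 14; constraint 4: h - n = -4. The remaining constraints are straightforward to verify.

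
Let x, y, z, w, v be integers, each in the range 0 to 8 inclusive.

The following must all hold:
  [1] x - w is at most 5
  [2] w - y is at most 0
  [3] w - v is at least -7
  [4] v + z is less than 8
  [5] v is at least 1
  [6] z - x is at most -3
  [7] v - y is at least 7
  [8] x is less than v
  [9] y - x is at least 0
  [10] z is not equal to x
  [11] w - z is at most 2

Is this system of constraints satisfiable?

Constraints 3, 6, 7, 9, and 11 give y − x ≥ 0, x − z ≥ 3, z − w ≥ -2, w − v ≥ -7, v − y ≥ 7.
Adding all 5 inequalities: the left sides telescope to 0, and the right sides sum to 0 + 3 + (-2) + (-7) + 7 = 1. So 0 ≥ 1, which is false.

Unsatisfiable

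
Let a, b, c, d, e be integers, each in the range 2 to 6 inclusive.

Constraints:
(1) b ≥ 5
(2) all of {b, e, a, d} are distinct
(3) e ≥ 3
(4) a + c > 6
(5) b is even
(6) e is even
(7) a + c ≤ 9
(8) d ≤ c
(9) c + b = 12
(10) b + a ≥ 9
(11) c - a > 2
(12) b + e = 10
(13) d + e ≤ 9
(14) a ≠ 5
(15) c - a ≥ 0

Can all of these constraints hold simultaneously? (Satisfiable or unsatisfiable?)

Satisfiable

Try a = 3, b = 6, c = 6, d = 5, e = 4.
Check constraint 4: a + c = 9; constraint 7: a + c = 9; constraint 9: c + b = 12. The remaining constraints are straightforward to verify.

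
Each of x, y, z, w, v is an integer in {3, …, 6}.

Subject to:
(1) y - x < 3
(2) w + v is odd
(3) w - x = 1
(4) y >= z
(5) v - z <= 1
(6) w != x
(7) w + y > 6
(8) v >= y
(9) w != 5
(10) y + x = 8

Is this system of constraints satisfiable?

Satisfiable

The assignment x = 3, y = 5, z = 5, w = 4, v = 5 works:
  constraint 1 holds since y - x = 2.
  constraint 3 holds since w - x = 1.
The rest check out directly.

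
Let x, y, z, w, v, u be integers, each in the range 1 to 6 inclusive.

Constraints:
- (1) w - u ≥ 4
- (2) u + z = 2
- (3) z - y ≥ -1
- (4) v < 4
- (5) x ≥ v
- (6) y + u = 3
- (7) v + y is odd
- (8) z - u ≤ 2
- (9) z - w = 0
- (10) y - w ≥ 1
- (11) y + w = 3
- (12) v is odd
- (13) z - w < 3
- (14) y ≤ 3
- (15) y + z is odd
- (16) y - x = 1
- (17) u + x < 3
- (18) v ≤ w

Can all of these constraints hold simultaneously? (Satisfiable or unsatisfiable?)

Constraints 1, 3, 8, and 10 give u − z ≥ -2, z − y ≥ -1, y − w ≥ 1, w − u ≥ 4.
Adding all 4 inequalities: the left sides telescope to 0, and the right sides sum to (-2) + (-1) + 1 + 4 = 2. So 0 ≥ 2, which is false.

Unsatisfiable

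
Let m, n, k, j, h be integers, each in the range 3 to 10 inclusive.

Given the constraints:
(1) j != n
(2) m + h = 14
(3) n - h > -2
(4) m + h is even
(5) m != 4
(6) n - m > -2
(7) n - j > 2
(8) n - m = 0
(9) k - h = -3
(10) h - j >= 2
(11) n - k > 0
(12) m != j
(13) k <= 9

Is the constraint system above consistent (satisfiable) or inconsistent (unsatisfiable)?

One satisfying assignment is m = 7, n = 7, k = 4, j = 4, h = 7.
For the less obvious constraints — constraint 2: m + h = 14; constraint 3: n - h = 0 — and the others hold by inspection.

Satisfiable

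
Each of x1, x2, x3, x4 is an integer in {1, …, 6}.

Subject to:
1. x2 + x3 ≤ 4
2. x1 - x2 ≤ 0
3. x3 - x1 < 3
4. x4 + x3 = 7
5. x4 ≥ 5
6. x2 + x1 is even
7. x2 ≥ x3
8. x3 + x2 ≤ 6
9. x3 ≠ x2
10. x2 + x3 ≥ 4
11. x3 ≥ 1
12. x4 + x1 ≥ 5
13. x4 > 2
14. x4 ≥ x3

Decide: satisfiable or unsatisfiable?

Try x1 = 1, x2 = 3, x3 = 1, x4 = 6.
Check constraint 1: x2 + x3 = 4; constraint 2: x1 - x2 = -2. The remaining constraints are straightforward to verify.

Satisfiable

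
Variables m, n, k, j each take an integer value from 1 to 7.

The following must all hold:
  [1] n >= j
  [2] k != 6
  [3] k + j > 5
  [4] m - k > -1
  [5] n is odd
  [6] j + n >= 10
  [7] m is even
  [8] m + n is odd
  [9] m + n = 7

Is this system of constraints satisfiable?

Try m = 2, n = 5, k = 1, j = 5.
Check constraint 3: k + j = 6; constraint 4: m - k = 1. The remaining constraints are straightforward to verify.

Satisfiable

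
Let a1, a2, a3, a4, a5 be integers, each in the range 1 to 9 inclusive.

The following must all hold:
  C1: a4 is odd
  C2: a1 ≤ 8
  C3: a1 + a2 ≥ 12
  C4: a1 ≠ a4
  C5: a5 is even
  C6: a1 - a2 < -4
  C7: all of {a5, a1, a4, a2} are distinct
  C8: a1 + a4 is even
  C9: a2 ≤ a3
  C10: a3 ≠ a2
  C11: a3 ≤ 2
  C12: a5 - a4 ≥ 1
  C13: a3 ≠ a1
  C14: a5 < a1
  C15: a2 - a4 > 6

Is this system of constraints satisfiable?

From constraint 2: a1 ≤ 8. From constraints 9 and 11: a2 ≤ a3 ≤ 2. Hence a1 + a2 ≤ 10. But constraint 3 requires a1 + a2 ≥ 12, and 12 > 10. Contradiction.

Unsatisfiable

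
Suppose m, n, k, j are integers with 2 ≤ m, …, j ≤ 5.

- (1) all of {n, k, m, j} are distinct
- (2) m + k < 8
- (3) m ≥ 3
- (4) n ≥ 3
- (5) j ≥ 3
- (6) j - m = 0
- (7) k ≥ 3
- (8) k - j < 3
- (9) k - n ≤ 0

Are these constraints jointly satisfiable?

Constraints 3, 4, 5, and 7 confine each of n, k, m, j to the 3 values {3, …, 5} (the domain already gives each ≤ 5).
Constraint 1 requires all 4 of them to be distinct, but only 3 values are available — impossible by the pigeonhole principle.

Unsatisfiable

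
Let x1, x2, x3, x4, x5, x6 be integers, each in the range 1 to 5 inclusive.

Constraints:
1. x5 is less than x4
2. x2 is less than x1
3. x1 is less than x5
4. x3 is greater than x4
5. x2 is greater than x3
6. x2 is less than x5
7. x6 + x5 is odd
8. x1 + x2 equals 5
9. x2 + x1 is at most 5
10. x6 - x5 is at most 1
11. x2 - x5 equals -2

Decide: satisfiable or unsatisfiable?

Constraints 1, 2, 3, 4, and 5 give x4 < x3, x3 < x2, x2 < x1, x1 < x5, x5 < x4. Chaining: x4 < x3 < x2 < x1 < x5 < x4, which forces x4 < x4 — impossible.

Unsatisfiable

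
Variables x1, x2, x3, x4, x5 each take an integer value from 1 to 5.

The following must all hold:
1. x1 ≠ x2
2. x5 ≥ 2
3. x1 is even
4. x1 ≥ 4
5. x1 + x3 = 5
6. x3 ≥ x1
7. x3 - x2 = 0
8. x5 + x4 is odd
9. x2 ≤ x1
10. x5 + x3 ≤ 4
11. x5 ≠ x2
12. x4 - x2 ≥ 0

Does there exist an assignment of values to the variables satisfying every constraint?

From constraint 2: x5 ≥ 2. From constraints 4 and 6: x3 ≥ x1 ≥ 4. Hence x5 + x3 ≥ 6. But constraint 10 requires x5 + x3 ≤ 4, and 4 < 6. Contradiction.

Unsatisfiable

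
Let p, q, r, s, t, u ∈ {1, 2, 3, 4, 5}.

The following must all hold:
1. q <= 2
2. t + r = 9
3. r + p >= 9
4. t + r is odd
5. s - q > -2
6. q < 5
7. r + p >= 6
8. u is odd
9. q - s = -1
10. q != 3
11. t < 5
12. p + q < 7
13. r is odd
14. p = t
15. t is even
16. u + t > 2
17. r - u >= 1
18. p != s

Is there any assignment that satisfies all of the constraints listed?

Satisfiable

The assignment p = 4, q = 1, r = 5, s = 2, t = 4, u = 1 works:
  constraint 2 holds since t + r = 9.
  constraint 3 holds since r + p = 9.
  constraint 5 holds since s - q = 1.
The rest check out directly.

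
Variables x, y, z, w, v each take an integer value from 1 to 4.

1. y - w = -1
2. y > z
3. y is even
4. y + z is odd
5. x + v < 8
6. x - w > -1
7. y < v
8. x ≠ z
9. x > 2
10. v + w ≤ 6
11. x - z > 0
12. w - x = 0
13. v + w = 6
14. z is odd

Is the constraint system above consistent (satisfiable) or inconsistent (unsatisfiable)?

Setting (x, y, z, w, v) = (3, 2, 1, 3, 3) satisfies everything: constraint 1: y - w = -1; constraint 5: x + v = 6, and the others follow.

Satisfiable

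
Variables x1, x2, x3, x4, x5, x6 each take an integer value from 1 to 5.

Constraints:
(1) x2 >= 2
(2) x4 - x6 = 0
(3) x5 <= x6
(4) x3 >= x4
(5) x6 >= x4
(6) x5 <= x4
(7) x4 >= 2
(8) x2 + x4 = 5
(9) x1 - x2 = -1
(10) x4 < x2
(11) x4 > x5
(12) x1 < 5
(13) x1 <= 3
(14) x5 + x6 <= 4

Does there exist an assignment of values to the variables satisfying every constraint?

Satisfiable

Try x1 = 2, x2 = 3, x3 = 2, x4 = 2, x5 = 1, x6 = 2.
Check constraint 2: x4 - x6 = 0; constraint 8: x2 + x4 = 5. The remaining constraints are straightforward to verify.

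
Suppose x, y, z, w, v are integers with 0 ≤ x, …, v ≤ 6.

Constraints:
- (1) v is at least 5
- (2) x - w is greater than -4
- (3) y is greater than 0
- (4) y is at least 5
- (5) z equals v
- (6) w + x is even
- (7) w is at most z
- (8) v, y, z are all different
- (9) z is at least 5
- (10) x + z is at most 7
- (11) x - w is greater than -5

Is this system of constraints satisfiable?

Unsatisfiable

Constraints 1, 4, and 9 confine each of v, y, z to the 2 values {5, 6} (the domain already gives each ≤ 6).
Constraint 8 requires all 3 of them to be distinct, but only 2 values are available — impossible by the pigeonhole principle.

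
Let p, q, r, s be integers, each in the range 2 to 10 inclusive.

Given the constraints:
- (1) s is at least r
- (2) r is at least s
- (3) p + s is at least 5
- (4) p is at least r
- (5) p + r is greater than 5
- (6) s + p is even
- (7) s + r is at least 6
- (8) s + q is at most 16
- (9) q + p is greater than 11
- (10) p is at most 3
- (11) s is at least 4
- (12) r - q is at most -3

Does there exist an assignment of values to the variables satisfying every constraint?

Unsatisfiable

From constraints 2 and 11: r ≥ s and s ≥ 4, so r ≥ 4. From constraints 4 and 10: r ≤ p and p ≤ 3, so r ≤ 3. But 3 < 4, so no value of r works.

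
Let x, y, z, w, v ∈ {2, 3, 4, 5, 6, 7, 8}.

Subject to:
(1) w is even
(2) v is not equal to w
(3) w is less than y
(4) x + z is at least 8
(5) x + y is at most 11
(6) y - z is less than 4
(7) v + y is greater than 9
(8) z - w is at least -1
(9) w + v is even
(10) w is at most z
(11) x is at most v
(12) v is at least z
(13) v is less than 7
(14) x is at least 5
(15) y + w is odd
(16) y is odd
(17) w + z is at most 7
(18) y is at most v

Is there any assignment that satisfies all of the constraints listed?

Satisfiable

Setting (x, y, z, w, v) = (6, 5, 3, 2, 6) satisfies everything: constraint 4: x + z = 9; constraint 5: x + y = 11, and the others follow.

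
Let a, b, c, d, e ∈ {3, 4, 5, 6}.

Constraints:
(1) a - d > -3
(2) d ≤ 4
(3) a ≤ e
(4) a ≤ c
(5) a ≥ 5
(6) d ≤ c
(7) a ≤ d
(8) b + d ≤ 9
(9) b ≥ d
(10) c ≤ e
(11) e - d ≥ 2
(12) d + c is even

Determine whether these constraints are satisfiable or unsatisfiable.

Unsatisfiable

From constraints 5 and 7: d ≥ a and a ≥ 5, so d ≥ 5. From constraint 2: d ≤ 4. But 4 < 5, so no value of d works.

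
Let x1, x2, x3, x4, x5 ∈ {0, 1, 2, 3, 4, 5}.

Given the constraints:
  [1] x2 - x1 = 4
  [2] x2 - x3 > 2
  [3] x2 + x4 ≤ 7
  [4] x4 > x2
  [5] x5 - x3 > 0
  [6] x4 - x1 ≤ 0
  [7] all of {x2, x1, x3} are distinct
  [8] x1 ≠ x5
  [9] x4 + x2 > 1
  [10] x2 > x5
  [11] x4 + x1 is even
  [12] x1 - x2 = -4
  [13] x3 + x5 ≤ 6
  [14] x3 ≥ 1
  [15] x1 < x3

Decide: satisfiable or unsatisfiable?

Constraints 4, 5, 6, 10, and 15 give x1 < x3, x3 < x5, x5 < x2, x2 < x4, x4 ≤ x1. Chaining: x1 < x3 < x5 < x2 < x4 ≤ x1, which forces x1 < x1 — impossible.

Unsatisfiable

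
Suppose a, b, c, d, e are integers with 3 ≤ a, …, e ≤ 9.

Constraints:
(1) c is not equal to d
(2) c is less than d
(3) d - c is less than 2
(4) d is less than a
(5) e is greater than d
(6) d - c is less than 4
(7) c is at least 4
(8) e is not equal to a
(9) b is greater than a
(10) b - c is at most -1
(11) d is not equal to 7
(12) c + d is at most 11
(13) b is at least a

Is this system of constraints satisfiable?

Constraints 2, 4, 9, and 10 give b < c, c < d, d < a, a < b. Chaining: b < c < d < a < b, which forces b < b — impossible.

Unsatisfiable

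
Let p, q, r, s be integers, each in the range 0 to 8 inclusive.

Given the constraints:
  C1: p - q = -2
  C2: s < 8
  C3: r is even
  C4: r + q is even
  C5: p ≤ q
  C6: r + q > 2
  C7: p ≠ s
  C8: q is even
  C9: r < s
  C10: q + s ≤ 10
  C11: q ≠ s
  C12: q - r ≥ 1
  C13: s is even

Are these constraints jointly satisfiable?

Satisfiable

One satisfying assignment is p = 2, q = 4, r = 0, s = 6.
For the less obvious constraints — constraint 1: p - q = -2; constraint 6: r + q = 4; constraint 10: q + s = 10 — and the others hold by inspection.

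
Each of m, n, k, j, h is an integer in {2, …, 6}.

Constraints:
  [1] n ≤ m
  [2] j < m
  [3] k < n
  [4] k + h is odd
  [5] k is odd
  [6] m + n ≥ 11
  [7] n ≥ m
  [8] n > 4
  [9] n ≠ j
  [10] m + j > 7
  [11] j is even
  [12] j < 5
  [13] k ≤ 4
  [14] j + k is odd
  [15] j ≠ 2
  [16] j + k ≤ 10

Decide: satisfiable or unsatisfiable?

The assignment m = 6, n = 6, k = 3, j = 4, h = 4 works:
  constraint 6 holds since m + n = 12.
  constraint 10 holds since m + j = 10.
The rest check out directly.

Satisfiable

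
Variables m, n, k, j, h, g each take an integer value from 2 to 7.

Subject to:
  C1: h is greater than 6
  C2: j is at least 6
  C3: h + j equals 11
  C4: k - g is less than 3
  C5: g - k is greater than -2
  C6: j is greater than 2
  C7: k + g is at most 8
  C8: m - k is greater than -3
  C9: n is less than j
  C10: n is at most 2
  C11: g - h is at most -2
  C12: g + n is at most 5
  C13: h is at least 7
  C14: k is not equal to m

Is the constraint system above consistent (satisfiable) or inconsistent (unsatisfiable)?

Unsatisfiable

From constraint 13: h ≥ 7. From constraint 2: j ≥ 6. Hence h + j ≥ 13. But constraint 3 requires h + j = 11, and 11 < 13. Contradiction.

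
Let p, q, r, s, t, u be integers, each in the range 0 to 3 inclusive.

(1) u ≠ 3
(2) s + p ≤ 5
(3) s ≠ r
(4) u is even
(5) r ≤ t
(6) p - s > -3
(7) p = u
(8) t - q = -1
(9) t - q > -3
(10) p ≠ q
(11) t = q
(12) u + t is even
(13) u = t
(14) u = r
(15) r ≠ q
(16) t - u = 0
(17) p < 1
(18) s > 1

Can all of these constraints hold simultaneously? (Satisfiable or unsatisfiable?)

From constraints 7, 11, and 13, p = u = t = q, so p = q. But constraint 10 says p ≠ q. Contradiction.

Unsatisfiable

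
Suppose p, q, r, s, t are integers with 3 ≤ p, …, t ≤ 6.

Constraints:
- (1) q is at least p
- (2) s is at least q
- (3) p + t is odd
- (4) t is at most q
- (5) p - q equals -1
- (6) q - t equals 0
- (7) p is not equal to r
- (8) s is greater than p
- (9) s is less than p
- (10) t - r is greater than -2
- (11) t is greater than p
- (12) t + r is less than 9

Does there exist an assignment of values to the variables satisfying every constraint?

Constraints 2, 4, 9, and 11 give t ≤ q, q ≤ s, s < p, p < t. Chaining: t ≤ q ≤ s < p < t, which forces t < t — impossible.

Unsatisfiable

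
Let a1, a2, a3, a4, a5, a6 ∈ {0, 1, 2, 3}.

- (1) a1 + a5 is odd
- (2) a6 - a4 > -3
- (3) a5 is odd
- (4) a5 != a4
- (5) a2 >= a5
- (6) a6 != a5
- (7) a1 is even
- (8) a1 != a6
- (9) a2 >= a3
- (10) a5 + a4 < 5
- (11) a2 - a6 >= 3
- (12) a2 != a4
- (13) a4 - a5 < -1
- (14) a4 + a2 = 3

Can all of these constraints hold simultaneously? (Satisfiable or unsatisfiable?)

Try a1 = 2, a2 = 3, a3 = 0, a4 = 0, a5 = 3, a6 = 0.
Check constraint 2: a6 - a4 = 0; constraint 10: a5 + a4 = 3. The remaining constraints are straightforward to verify.

Satisfiable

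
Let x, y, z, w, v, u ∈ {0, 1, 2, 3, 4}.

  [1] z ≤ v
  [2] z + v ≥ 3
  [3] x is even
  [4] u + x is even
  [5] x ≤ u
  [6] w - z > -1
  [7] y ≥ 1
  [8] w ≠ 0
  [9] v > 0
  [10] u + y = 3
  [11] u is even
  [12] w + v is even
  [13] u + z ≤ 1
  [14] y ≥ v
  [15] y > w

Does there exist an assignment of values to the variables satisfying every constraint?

Satisfiable

Take x = 0, y = 3, z = 0, w = 1, v = 3, u = 0. Then constraint 2: z + v = 3; constraint 6: w - z = 1, and every other listed constraint is also met.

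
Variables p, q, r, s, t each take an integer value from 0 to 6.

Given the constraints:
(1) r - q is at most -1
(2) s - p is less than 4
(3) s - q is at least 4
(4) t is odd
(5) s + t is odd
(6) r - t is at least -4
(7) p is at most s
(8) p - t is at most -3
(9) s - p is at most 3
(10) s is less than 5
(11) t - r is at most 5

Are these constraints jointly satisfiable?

Constraints 1, 3, 6, 8, and 9 give s − q ≥ 4, q − r ≥ 1, r − t ≥ -4, t − p ≥ 3, p − s ≥ -3.
Adding all 5 inequalities: the left sides telescope to 0, and the right sides sum to 4 + 1 + (-4) + 3 + (-3) = 1. So 0 ≥ 1, which is false.

Unsatisfiable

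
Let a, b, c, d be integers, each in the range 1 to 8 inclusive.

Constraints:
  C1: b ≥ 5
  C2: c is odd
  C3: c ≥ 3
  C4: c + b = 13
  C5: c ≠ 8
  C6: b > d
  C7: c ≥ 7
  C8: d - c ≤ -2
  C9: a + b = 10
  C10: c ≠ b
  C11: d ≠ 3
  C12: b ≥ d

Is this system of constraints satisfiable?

Satisfiable

Try a = 4, b = 6, c = 7, d = 5.
Check constraint 4: c + b = 13; constraint 8: d - c = -2. The remaining constraints are straightforward to verify.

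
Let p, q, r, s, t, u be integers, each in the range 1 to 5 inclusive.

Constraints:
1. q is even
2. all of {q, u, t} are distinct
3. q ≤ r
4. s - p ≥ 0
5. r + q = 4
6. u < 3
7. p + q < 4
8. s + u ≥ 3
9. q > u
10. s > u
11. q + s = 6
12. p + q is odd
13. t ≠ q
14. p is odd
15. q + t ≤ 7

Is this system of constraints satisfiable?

One satisfying assignment is p = 1, q = 2, r = 2, s = 4, t = 4, u = 1.
For the less obvious constraints — constraint 4: s - p = 3; constraint 5: r + q = 4 — and the others hold by inspection.

Satisfiable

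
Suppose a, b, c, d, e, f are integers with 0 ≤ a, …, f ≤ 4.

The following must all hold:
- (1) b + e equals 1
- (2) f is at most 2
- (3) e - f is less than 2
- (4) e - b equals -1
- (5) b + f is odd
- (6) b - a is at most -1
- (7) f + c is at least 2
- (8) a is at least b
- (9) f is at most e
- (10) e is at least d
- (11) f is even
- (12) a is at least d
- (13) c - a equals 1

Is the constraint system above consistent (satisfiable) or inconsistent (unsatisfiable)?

Try a = 3, b = 1, c = 4, d = 0, e = 0, f = 0.
Check constraint 1: b + e = 1; constraint 3: e - f = 0. The remaining constraints are straightforward to verify.

Satisfiable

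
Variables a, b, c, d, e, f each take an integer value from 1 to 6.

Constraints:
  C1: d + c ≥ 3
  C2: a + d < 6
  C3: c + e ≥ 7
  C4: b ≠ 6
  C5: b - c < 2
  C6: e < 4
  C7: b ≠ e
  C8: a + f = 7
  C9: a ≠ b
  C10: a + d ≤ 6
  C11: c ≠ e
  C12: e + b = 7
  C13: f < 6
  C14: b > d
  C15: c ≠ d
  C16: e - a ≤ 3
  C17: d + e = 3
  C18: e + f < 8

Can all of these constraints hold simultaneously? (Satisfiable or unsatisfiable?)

Satisfiable

One satisfying assignment is a = 2, b = 5, c = 5, d = 1, e = 2, f = 5.
For the less obvious constraints — constraint 1: d + c = 6; constraint 2: a + d = 3 — and the others hold by inspection.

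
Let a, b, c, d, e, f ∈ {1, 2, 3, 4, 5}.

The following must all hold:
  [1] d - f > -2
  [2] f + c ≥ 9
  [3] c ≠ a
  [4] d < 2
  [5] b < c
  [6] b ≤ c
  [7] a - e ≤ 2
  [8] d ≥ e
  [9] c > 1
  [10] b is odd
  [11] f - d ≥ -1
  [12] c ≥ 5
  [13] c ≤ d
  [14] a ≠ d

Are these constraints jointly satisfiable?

Unsatisfiable

From constraints 12 and 13: d ≥ c and c ≥ 5, so d ≥ 5. From constraint 4: d ≤ 1. But 1 < 5, so no value of d works.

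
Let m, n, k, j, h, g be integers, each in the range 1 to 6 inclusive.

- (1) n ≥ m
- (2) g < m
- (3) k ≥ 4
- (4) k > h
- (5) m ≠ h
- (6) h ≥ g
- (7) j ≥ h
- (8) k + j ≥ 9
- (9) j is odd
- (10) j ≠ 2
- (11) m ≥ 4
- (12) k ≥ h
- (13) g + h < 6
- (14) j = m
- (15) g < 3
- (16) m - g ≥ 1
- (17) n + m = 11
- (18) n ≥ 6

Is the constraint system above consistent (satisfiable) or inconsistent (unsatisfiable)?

Take m = 5, n = 6, k = 6, j = 5, h = 2, g = 1. Then constraint 8: k + j = 11; constraint 13: g + h = 3, and every other listed constraint is also met.

Satisfiable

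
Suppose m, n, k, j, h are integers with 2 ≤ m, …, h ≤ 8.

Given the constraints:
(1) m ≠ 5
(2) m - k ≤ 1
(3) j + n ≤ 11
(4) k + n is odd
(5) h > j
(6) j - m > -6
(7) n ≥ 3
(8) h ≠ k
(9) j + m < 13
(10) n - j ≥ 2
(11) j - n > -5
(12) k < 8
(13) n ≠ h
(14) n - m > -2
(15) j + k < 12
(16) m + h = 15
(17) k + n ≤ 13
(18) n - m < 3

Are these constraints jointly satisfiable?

Satisfiable

The assignment m = 7, n = 7, k = 6, j = 3, h = 8 works:
  constraint 2 holds since m - k = 1.
  constraint 3 holds since j + n = 10.
The rest check out directly.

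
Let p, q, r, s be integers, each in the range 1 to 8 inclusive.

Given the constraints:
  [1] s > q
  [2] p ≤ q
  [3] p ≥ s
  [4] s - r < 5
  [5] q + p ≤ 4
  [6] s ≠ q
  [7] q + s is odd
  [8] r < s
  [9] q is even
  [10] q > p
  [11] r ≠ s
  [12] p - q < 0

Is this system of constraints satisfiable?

Unsatisfiable

Constraints 1, 3, and 12 give s ≤ p, p < q, q < s. Chaining: s ≤ p < q < s, which forces s < s — impossible.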